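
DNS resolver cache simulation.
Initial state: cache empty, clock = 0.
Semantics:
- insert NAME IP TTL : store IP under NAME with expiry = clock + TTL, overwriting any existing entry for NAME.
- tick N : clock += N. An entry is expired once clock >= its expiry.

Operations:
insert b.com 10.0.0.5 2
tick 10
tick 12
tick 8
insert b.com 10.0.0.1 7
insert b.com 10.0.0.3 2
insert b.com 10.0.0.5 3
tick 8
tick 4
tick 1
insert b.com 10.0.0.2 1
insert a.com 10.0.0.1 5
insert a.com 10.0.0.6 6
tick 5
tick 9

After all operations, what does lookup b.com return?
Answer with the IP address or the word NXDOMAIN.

Answer: NXDOMAIN

Derivation:
Op 1: insert b.com -> 10.0.0.5 (expiry=0+2=2). clock=0
Op 2: tick 10 -> clock=10. purged={b.com}
Op 3: tick 12 -> clock=22.
Op 4: tick 8 -> clock=30.
Op 5: insert b.com -> 10.0.0.1 (expiry=30+7=37). clock=30
Op 6: insert b.com -> 10.0.0.3 (expiry=30+2=32). clock=30
Op 7: insert b.com -> 10.0.0.5 (expiry=30+3=33). clock=30
Op 8: tick 8 -> clock=38. purged={b.com}
Op 9: tick 4 -> clock=42.
Op 10: tick 1 -> clock=43.
Op 11: insert b.com -> 10.0.0.2 (expiry=43+1=44). clock=43
Op 12: insert a.com -> 10.0.0.1 (expiry=43+5=48). clock=43
Op 13: insert a.com -> 10.0.0.6 (expiry=43+6=49). clock=43
Op 14: tick 5 -> clock=48. purged={b.com}
Op 15: tick 9 -> clock=57. purged={a.com}
lookup b.com: not in cache (expired or never inserted)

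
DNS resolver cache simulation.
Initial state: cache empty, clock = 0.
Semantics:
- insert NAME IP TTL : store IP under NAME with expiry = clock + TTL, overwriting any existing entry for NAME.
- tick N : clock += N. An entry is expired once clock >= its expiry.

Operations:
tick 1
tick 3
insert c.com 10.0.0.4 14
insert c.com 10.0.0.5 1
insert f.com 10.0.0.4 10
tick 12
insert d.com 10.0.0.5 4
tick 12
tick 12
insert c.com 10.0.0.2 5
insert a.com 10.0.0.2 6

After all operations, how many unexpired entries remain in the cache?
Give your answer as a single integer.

Op 1: tick 1 -> clock=1.
Op 2: tick 3 -> clock=4.
Op 3: insert c.com -> 10.0.0.4 (expiry=4+14=18). clock=4
Op 4: insert c.com -> 10.0.0.5 (expiry=4+1=5). clock=4
Op 5: insert f.com -> 10.0.0.4 (expiry=4+10=14). clock=4
Op 6: tick 12 -> clock=16. purged={c.com,f.com}
Op 7: insert d.com -> 10.0.0.5 (expiry=16+4=20). clock=16
Op 8: tick 12 -> clock=28. purged={d.com}
Op 9: tick 12 -> clock=40.
Op 10: insert c.com -> 10.0.0.2 (expiry=40+5=45). clock=40
Op 11: insert a.com -> 10.0.0.2 (expiry=40+6=46). clock=40
Final cache (unexpired): {a.com,c.com} -> size=2

Answer: 2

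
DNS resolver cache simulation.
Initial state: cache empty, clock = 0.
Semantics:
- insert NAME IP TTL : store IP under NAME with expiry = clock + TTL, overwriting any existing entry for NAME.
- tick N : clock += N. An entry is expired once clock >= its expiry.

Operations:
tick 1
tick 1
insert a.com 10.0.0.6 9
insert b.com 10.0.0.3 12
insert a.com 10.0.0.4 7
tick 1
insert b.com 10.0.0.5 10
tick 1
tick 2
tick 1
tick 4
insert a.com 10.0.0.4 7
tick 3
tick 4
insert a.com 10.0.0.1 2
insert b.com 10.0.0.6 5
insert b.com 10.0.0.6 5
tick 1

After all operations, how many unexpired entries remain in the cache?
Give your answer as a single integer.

Op 1: tick 1 -> clock=1.
Op 2: tick 1 -> clock=2.
Op 3: insert a.com -> 10.0.0.6 (expiry=2+9=11). clock=2
Op 4: insert b.com -> 10.0.0.3 (expiry=2+12=14). clock=2
Op 5: insert a.com -> 10.0.0.4 (expiry=2+7=9). clock=2
Op 6: tick 1 -> clock=3.
Op 7: insert b.com -> 10.0.0.5 (expiry=3+10=13). clock=3
Op 8: tick 1 -> clock=4.
Op 9: tick 2 -> clock=6.
Op 10: tick 1 -> clock=7.
Op 11: tick 4 -> clock=11. purged={a.com}
Op 12: insert a.com -> 10.0.0.4 (expiry=11+7=18). clock=11
Op 13: tick 3 -> clock=14. purged={b.com}
Op 14: tick 4 -> clock=18. purged={a.com}
Op 15: insert a.com -> 10.0.0.1 (expiry=18+2=20). clock=18
Op 16: insert b.com -> 10.0.0.6 (expiry=18+5=23). clock=18
Op 17: insert b.com -> 10.0.0.6 (expiry=18+5=23). clock=18
Op 18: tick 1 -> clock=19.
Final cache (unexpired): {a.com,b.com} -> size=2

Answer: 2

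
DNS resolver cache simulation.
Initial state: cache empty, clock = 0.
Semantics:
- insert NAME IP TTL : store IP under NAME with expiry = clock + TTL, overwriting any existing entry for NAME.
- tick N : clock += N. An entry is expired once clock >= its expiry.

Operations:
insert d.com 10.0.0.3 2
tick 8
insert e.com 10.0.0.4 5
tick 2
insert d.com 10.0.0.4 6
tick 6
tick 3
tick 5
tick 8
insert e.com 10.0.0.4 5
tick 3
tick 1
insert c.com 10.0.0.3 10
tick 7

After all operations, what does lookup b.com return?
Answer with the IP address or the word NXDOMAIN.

Op 1: insert d.com -> 10.0.0.3 (expiry=0+2=2). clock=0
Op 2: tick 8 -> clock=8. purged={d.com}
Op 3: insert e.com -> 10.0.0.4 (expiry=8+5=13). clock=8
Op 4: tick 2 -> clock=10.
Op 5: insert d.com -> 10.0.0.4 (expiry=10+6=16). clock=10
Op 6: tick 6 -> clock=16. purged={d.com,e.com}
Op 7: tick 3 -> clock=19.
Op 8: tick 5 -> clock=24.
Op 9: tick 8 -> clock=32.
Op 10: insert e.com -> 10.0.0.4 (expiry=32+5=37). clock=32
Op 11: tick 3 -> clock=35.
Op 12: tick 1 -> clock=36.
Op 13: insert c.com -> 10.0.0.3 (expiry=36+10=46). clock=36
Op 14: tick 7 -> clock=43. purged={e.com}
lookup b.com: not in cache (expired or never inserted)

Answer: NXDOMAIN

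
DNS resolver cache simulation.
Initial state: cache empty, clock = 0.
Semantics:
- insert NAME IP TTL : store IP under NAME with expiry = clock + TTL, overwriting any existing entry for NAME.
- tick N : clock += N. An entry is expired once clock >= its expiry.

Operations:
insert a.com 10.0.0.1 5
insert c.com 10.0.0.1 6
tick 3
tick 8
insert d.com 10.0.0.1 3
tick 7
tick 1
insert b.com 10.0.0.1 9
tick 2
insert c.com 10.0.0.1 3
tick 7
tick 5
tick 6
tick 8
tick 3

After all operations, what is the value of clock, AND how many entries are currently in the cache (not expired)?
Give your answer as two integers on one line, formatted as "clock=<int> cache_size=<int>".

Answer: clock=50 cache_size=0

Derivation:
Op 1: insert a.com -> 10.0.0.1 (expiry=0+5=5). clock=0
Op 2: insert c.com -> 10.0.0.1 (expiry=0+6=6). clock=0
Op 3: tick 3 -> clock=3.
Op 4: tick 8 -> clock=11. purged={a.com,c.com}
Op 5: insert d.com -> 10.0.0.1 (expiry=11+3=14). clock=11
Op 6: tick 7 -> clock=18. purged={d.com}
Op 7: tick 1 -> clock=19.
Op 8: insert b.com -> 10.0.0.1 (expiry=19+9=28). clock=19
Op 9: tick 2 -> clock=21.
Op 10: insert c.com -> 10.0.0.1 (expiry=21+3=24). clock=21
Op 11: tick 7 -> clock=28. purged={b.com,c.com}
Op 12: tick 5 -> clock=33.
Op 13: tick 6 -> clock=39.
Op 14: tick 8 -> clock=47.
Op 15: tick 3 -> clock=50.
Final clock = 50
Final cache (unexpired): {} -> size=0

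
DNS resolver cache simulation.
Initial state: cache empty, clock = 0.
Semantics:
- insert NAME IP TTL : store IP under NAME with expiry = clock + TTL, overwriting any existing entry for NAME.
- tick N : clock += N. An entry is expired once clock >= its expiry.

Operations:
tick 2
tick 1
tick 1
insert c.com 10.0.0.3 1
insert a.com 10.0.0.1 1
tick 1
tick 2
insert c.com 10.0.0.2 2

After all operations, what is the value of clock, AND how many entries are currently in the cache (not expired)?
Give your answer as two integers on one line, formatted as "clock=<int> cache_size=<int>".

Answer: clock=7 cache_size=1

Derivation:
Op 1: tick 2 -> clock=2.
Op 2: tick 1 -> clock=3.
Op 3: tick 1 -> clock=4.
Op 4: insert c.com -> 10.0.0.3 (expiry=4+1=5). clock=4
Op 5: insert a.com -> 10.0.0.1 (expiry=4+1=5). clock=4
Op 6: tick 1 -> clock=5. purged={a.com,c.com}
Op 7: tick 2 -> clock=7.
Op 8: insert c.com -> 10.0.0.2 (expiry=7+2=9). clock=7
Final clock = 7
Final cache (unexpired): {c.com} -> size=1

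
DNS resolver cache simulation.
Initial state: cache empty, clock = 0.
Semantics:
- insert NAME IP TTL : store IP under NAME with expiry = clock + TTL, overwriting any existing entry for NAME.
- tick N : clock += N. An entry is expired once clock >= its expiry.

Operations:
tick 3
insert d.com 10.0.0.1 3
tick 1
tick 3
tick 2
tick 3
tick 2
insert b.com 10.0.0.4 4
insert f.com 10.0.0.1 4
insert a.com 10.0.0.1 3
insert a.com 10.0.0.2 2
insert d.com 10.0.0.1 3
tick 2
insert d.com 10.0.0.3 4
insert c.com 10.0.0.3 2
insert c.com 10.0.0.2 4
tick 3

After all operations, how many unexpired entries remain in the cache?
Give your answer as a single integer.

Answer: 2

Derivation:
Op 1: tick 3 -> clock=3.
Op 2: insert d.com -> 10.0.0.1 (expiry=3+3=6). clock=3
Op 3: tick 1 -> clock=4.
Op 4: tick 3 -> clock=7. purged={d.com}
Op 5: tick 2 -> clock=9.
Op 6: tick 3 -> clock=12.
Op 7: tick 2 -> clock=14.
Op 8: insert b.com -> 10.0.0.4 (expiry=14+4=18). clock=14
Op 9: insert f.com -> 10.0.0.1 (expiry=14+4=18). clock=14
Op 10: insert a.com -> 10.0.0.1 (expiry=14+3=17). clock=14
Op 11: insert a.com -> 10.0.0.2 (expiry=14+2=16). clock=14
Op 12: insert d.com -> 10.0.0.1 (expiry=14+3=17). clock=14
Op 13: tick 2 -> clock=16. purged={a.com}
Op 14: insert d.com -> 10.0.0.3 (expiry=16+4=20). clock=16
Op 15: insert c.com -> 10.0.0.3 (expiry=16+2=18). clock=16
Op 16: insert c.com -> 10.0.0.2 (expiry=16+4=20). clock=16
Op 17: tick 3 -> clock=19. purged={b.com,f.com}
Final cache (unexpired): {c.com,d.com} -> size=2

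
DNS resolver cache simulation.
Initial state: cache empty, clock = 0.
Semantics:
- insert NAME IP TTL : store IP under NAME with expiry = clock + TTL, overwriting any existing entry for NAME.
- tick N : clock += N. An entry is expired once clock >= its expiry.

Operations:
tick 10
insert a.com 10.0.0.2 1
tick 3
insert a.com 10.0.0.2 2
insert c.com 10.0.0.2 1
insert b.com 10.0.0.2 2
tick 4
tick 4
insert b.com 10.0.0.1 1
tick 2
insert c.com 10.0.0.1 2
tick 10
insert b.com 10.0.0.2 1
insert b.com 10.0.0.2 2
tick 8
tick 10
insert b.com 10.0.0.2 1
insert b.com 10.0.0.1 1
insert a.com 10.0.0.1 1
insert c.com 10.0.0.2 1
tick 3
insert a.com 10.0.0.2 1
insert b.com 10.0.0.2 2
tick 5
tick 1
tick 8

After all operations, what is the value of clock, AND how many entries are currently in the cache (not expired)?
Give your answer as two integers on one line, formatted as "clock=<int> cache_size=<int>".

Answer: clock=68 cache_size=0

Derivation:
Op 1: tick 10 -> clock=10.
Op 2: insert a.com -> 10.0.0.2 (expiry=10+1=11). clock=10
Op 3: tick 3 -> clock=13. purged={a.com}
Op 4: insert a.com -> 10.0.0.2 (expiry=13+2=15). clock=13
Op 5: insert c.com -> 10.0.0.2 (expiry=13+1=14). clock=13
Op 6: insert b.com -> 10.0.0.2 (expiry=13+2=15). clock=13
Op 7: tick 4 -> clock=17. purged={a.com,b.com,c.com}
Op 8: tick 4 -> clock=21.
Op 9: insert b.com -> 10.0.0.1 (expiry=21+1=22). clock=21
Op 10: tick 2 -> clock=23. purged={b.com}
Op 11: insert c.com -> 10.0.0.1 (expiry=23+2=25). clock=23
Op 12: tick 10 -> clock=33. purged={c.com}
Op 13: insert b.com -> 10.0.0.2 (expiry=33+1=34). clock=33
Op 14: insert b.com -> 10.0.0.2 (expiry=33+2=35). clock=33
Op 15: tick 8 -> clock=41. purged={b.com}
Op 16: tick 10 -> clock=51.
Op 17: insert b.com -> 10.0.0.2 (expiry=51+1=52). clock=51
Op 18: insert b.com -> 10.0.0.1 (expiry=51+1=52). clock=51
Op 19: insert a.com -> 10.0.0.1 (expiry=51+1=52). clock=51
Op 20: insert c.com -> 10.0.0.2 (expiry=51+1=52). clock=51
Op 21: tick 3 -> clock=54. purged={a.com,b.com,c.com}
Op 22: insert a.com -> 10.0.0.2 (expiry=54+1=55). clock=54
Op 23: insert b.com -> 10.0.0.2 (expiry=54+2=56). clock=54
Op 24: tick 5 -> clock=59. purged={a.com,b.com}
Op 25: tick 1 -> clock=60.
Op 26: tick 8 -> clock=68.
Final clock = 68
Final cache (unexpired): {} -> size=0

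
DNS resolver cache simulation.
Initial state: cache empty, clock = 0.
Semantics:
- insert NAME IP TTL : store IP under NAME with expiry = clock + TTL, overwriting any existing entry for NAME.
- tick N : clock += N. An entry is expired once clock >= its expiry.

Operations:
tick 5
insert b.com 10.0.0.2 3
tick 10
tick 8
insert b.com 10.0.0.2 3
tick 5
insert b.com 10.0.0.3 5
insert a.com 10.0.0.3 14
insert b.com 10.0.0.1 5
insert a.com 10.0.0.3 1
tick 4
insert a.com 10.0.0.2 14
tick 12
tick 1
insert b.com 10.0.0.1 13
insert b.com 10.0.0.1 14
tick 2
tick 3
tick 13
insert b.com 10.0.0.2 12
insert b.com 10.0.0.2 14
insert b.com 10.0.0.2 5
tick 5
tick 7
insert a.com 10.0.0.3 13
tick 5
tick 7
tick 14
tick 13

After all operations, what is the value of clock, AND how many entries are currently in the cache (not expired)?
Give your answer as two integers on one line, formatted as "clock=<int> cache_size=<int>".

Answer: clock=114 cache_size=0

Derivation:
Op 1: tick 5 -> clock=5.
Op 2: insert b.com -> 10.0.0.2 (expiry=5+3=8). clock=5
Op 3: tick 10 -> clock=15. purged={b.com}
Op 4: tick 8 -> clock=23.
Op 5: insert b.com -> 10.0.0.2 (expiry=23+3=26). clock=23
Op 6: tick 5 -> clock=28. purged={b.com}
Op 7: insert b.com -> 10.0.0.3 (expiry=28+5=33). clock=28
Op 8: insert a.com -> 10.0.0.3 (expiry=28+14=42). clock=28
Op 9: insert b.com -> 10.0.0.1 (expiry=28+5=33). clock=28
Op 10: insert a.com -> 10.0.0.3 (expiry=28+1=29). clock=28
Op 11: tick 4 -> clock=32. purged={a.com}
Op 12: insert a.com -> 10.0.0.2 (expiry=32+14=46). clock=32
Op 13: tick 12 -> clock=44. purged={b.com}
Op 14: tick 1 -> clock=45.
Op 15: insert b.com -> 10.0.0.1 (expiry=45+13=58). clock=45
Op 16: insert b.com -> 10.0.0.1 (expiry=45+14=59). clock=45
Op 17: tick 2 -> clock=47. purged={a.com}
Op 18: tick 3 -> clock=50.
Op 19: tick 13 -> clock=63. purged={b.com}
Op 20: insert b.com -> 10.0.0.2 (expiry=63+12=75). clock=63
Op 21: insert b.com -> 10.0.0.2 (expiry=63+14=77). clock=63
Op 22: insert b.com -> 10.0.0.2 (expiry=63+5=68). clock=63
Op 23: tick 5 -> clock=68. purged={b.com}
Op 24: tick 7 -> clock=75.
Op 25: insert a.com -> 10.0.0.3 (expiry=75+13=88). clock=75
Op 26: tick 5 -> clock=80.
Op 27: tick 7 -> clock=87.
Op 28: tick 14 -> clock=101. purged={a.com}
Op 29: tick 13 -> clock=114.
Final clock = 114
Final cache (unexpired): {} -> size=0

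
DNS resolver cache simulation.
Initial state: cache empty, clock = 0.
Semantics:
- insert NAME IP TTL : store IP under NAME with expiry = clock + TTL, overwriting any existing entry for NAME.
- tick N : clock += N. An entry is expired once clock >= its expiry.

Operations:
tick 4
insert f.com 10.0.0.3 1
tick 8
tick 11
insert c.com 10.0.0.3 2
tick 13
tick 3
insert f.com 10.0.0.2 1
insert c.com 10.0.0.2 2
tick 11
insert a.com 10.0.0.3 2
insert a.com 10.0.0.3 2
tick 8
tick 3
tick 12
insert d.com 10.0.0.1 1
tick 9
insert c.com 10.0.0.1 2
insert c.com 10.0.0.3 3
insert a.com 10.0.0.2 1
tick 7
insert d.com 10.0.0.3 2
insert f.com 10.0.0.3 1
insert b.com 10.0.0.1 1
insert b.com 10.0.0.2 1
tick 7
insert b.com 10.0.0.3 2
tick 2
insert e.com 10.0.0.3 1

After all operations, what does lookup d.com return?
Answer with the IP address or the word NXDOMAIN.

Op 1: tick 4 -> clock=4.
Op 2: insert f.com -> 10.0.0.3 (expiry=4+1=5). clock=4
Op 3: tick 8 -> clock=12. purged={f.com}
Op 4: tick 11 -> clock=23.
Op 5: insert c.com -> 10.0.0.3 (expiry=23+2=25). clock=23
Op 6: tick 13 -> clock=36. purged={c.com}
Op 7: tick 3 -> clock=39.
Op 8: insert f.com -> 10.0.0.2 (expiry=39+1=40). clock=39
Op 9: insert c.com -> 10.0.0.2 (expiry=39+2=41). clock=39
Op 10: tick 11 -> clock=50. purged={c.com,f.com}
Op 11: insert a.com -> 10.0.0.3 (expiry=50+2=52). clock=50
Op 12: insert a.com -> 10.0.0.3 (expiry=50+2=52). clock=50
Op 13: tick 8 -> clock=58. purged={a.com}
Op 14: tick 3 -> clock=61.
Op 15: tick 12 -> clock=73.
Op 16: insert d.com -> 10.0.0.1 (expiry=73+1=74). clock=73
Op 17: tick 9 -> clock=82. purged={d.com}
Op 18: insert c.com -> 10.0.0.1 (expiry=82+2=84). clock=82
Op 19: insert c.com -> 10.0.0.3 (expiry=82+3=85). clock=82
Op 20: insert a.com -> 10.0.0.2 (expiry=82+1=83). clock=82
Op 21: tick 7 -> clock=89. purged={a.com,c.com}
Op 22: insert d.com -> 10.0.0.3 (expiry=89+2=91). clock=89
Op 23: insert f.com -> 10.0.0.3 (expiry=89+1=90). clock=89
Op 24: insert b.com -> 10.0.0.1 (expiry=89+1=90). clock=89
Op 25: insert b.com -> 10.0.0.2 (expiry=89+1=90). clock=89
Op 26: tick 7 -> clock=96. purged={b.com,d.com,f.com}
Op 27: insert b.com -> 10.0.0.3 (expiry=96+2=98). clock=96
Op 28: tick 2 -> clock=98. purged={b.com}
Op 29: insert e.com -> 10.0.0.3 (expiry=98+1=99). clock=98
lookup d.com: not in cache (expired or never inserted)

Answer: NXDOMAIN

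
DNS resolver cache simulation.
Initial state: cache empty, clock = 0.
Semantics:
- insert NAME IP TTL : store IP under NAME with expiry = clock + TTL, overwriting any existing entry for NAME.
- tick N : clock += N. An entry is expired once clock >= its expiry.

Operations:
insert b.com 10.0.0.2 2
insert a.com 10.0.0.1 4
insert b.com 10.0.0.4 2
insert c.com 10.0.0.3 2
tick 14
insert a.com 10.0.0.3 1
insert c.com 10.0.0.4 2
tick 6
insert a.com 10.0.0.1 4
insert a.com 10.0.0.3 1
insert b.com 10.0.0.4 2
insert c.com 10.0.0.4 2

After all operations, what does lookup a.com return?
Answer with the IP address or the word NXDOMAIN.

Op 1: insert b.com -> 10.0.0.2 (expiry=0+2=2). clock=0
Op 2: insert a.com -> 10.0.0.1 (expiry=0+4=4). clock=0
Op 3: insert b.com -> 10.0.0.4 (expiry=0+2=2). clock=0
Op 4: insert c.com -> 10.0.0.3 (expiry=0+2=2). clock=0
Op 5: tick 14 -> clock=14. purged={a.com,b.com,c.com}
Op 6: insert a.com -> 10.0.0.3 (expiry=14+1=15). clock=14
Op 7: insert c.com -> 10.0.0.4 (expiry=14+2=16). clock=14
Op 8: tick 6 -> clock=20. purged={a.com,c.com}
Op 9: insert a.com -> 10.0.0.1 (expiry=20+4=24). clock=20
Op 10: insert a.com -> 10.0.0.3 (expiry=20+1=21). clock=20
Op 11: insert b.com -> 10.0.0.4 (expiry=20+2=22). clock=20
Op 12: insert c.com -> 10.0.0.4 (expiry=20+2=22). clock=20
lookup a.com: present, ip=10.0.0.3 expiry=21 > clock=20

Answer: 10.0.0.3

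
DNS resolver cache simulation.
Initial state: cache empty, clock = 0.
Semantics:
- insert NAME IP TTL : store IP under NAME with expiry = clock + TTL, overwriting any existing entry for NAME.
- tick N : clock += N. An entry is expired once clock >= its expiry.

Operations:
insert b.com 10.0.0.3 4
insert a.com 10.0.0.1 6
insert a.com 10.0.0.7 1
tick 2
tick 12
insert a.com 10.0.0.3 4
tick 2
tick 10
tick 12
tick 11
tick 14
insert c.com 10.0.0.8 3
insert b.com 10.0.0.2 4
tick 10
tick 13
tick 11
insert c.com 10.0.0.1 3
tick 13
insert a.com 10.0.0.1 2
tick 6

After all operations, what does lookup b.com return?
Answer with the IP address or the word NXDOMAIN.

Answer: NXDOMAIN

Derivation:
Op 1: insert b.com -> 10.0.0.3 (expiry=0+4=4). clock=0
Op 2: insert a.com -> 10.0.0.1 (expiry=0+6=6). clock=0
Op 3: insert a.com -> 10.0.0.7 (expiry=0+1=1). clock=0
Op 4: tick 2 -> clock=2. purged={a.com}
Op 5: tick 12 -> clock=14. purged={b.com}
Op 6: insert a.com -> 10.0.0.3 (expiry=14+4=18). clock=14
Op 7: tick 2 -> clock=16.
Op 8: tick 10 -> clock=26. purged={a.com}
Op 9: tick 12 -> clock=38.
Op 10: tick 11 -> clock=49.
Op 11: tick 14 -> clock=63.
Op 12: insert c.com -> 10.0.0.8 (expiry=63+3=66). clock=63
Op 13: insert b.com -> 10.0.0.2 (expiry=63+4=67). clock=63
Op 14: tick 10 -> clock=73. purged={b.com,c.com}
Op 15: tick 13 -> clock=86.
Op 16: tick 11 -> clock=97.
Op 17: insert c.com -> 10.0.0.1 (expiry=97+3=100). clock=97
Op 18: tick 13 -> clock=110. purged={c.com}
Op 19: insert a.com -> 10.0.0.1 (expiry=110+2=112). clock=110
Op 20: tick 6 -> clock=116. purged={a.com}
lookup b.com: not in cache (expired or never inserted)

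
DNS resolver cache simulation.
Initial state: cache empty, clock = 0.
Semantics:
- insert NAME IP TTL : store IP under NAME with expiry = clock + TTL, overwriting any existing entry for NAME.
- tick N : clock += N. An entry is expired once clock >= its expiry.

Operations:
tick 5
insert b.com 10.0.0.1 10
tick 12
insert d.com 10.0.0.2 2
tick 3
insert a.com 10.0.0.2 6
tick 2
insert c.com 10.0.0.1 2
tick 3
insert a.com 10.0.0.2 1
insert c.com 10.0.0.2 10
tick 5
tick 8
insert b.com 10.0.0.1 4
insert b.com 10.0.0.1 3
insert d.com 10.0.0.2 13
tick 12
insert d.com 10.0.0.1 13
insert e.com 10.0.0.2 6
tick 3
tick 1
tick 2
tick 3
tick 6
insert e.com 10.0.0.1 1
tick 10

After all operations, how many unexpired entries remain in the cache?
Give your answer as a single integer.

Op 1: tick 5 -> clock=5.
Op 2: insert b.com -> 10.0.0.1 (expiry=5+10=15). clock=5
Op 3: tick 12 -> clock=17. purged={b.com}
Op 4: insert d.com -> 10.0.0.2 (expiry=17+2=19). clock=17
Op 5: tick 3 -> clock=20. purged={d.com}
Op 6: insert a.com -> 10.0.0.2 (expiry=20+6=26). clock=20
Op 7: tick 2 -> clock=22.
Op 8: insert c.com -> 10.0.0.1 (expiry=22+2=24). clock=22
Op 9: tick 3 -> clock=25. purged={c.com}
Op 10: insert a.com -> 10.0.0.2 (expiry=25+1=26). clock=25
Op 11: insert c.com -> 10.0.0.2 (expiry=25+10=35). clock=25
Op 12: tick 5 -> clock=30. purged={a.com}
Op 13: tick 8 -> clock=38. purged={c.com}
Op 14: insert b.com -> 10.0.0.1 (expiry=38+4=42). clock=38
Op 15: insert b.com -> 10.0.0.1 (expiry=38+3=41). clock=38
Op 16: insert d.com -> 10.0.0.2 (expiry=38+13=51). clock=38
Op 17: tick 12 -> clock=50. purged={b.com}
Op 18: insert d.com -> 10.0.0.1 (expiry=50+13=63). clock=50
Op 19: insert e.com -> 10.0.0.2 (expiry=50+6=56). clock=50
Op 20: tick 3 -> clock=53.
Op 21: tick 1 -> clock=54.
Op 22: tick 2 -> clock=56. purged={e.com}
Op 23: tick 3 -> clock=59.
Op 24: tick 6 -> clock=65. purged={d.com}
Op 25: insert e.com -> 10.0.0.1 (expiry=65+1=66). clock=65
Op 26: tick 10 -> clock=75. purged={e.com}
Final cache (unexpired): {} -> size=0

Answer: 0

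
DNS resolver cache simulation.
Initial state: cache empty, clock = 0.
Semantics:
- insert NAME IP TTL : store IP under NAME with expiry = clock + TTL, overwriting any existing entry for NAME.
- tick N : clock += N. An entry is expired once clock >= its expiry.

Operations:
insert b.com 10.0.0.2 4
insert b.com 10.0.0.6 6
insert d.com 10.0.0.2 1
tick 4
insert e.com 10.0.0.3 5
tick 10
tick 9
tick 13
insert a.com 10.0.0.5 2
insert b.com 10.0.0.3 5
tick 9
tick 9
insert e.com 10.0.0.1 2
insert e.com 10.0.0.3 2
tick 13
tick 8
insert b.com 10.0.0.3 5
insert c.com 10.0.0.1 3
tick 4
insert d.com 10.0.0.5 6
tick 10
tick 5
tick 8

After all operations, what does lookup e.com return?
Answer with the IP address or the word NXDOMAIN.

Answer: NXDOMAIN

Derivation:
Op 1: insert b.com -> 10.0.0.2 (expiry=0+4=4). clock=0
Op 2: insert b.com -> 10.0.0.6 (expiry=0+6=6). clock=0
Op 3: insert d.com -> 10.0.0.2 (expiry=0+1=1). clock=0
Op 4: tick 4 -> clock=4. purged={d.com}
Op 5: insert e.com -> 10.0.0.3 (expiry=4+5=9). clock=4
Op 6: tick 10 -> clock=14. purged={b.com,e.com}
Op 7: tick 9 -> clock=23.
Op 8: tick 13 -> clock=36.
Op 9: insert a.com -> 10.0.0.5 (expiry=36+2=38). clock=36
Op 10: insert b.com -> 10.0.0.3 (expiry=36+5=41). clock=36
Op 11: tick 9 -> clock=45. purged={a.com,b.com}
Op 12: tick 9 -> clock=54.
Op 13: insert e.com -> 10.0.0.1 (expiry=54+2=56). clock=54
Op 14: insert e.com -> 10.0.0.3 (expiry=54+2=56). clock=54
Op 15: tick 13 -> clock=67. purged={e.com}
Op 16: tick 8 -> clock=75.
Op 17: insert b.com -> 10.0.0.3 (expiry=75+5=80). clock=75
Op 18: insert c.com -> 10.0.0.1 (expiry=75+3=78). clock=75
Op 19: tick 4 -> clock=79. purged={c.com}
Op 20: insert d.com -> 10.0.0.5 (expiry=79+6=85). clock=79
Op 21: tick 10 -> clock=89. purged={b.com,d.com}
Op 22: tick 5 -> clock=94.
Op 23: tick 8 -> clock=102.
lookup e.com: not in cache (expired or never inserted)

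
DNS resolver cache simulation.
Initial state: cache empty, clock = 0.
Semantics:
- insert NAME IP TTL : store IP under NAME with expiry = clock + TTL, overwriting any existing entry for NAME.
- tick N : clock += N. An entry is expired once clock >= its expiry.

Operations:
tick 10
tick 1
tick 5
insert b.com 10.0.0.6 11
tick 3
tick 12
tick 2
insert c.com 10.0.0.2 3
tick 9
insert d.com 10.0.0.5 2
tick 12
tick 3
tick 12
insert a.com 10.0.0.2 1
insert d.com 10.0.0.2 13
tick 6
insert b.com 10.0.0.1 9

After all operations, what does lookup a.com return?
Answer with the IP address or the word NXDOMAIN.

Answer: NXDOMAIN

Derivation:
Op 1: tick 10 -> clock=10.
Op 2: tick 1 -> clock=11.
Op 3: tick 5 -> clock=16.
Op 4: insert b.com -> 10.0.0.6 (expiry=16+11=27). clock=16
Op 5: tick 3 -> clock=19.
Op 6: tick 12 -> clock=31. purged={b.com}
Op 7: tick 2 -> clock=33.
Op 8: insert c.com -> 10.0.0.2 (expiry=33+3=36). clock=33
Op 9: tick 9 -> clock=42. purged={c.com}
Op 10: insert d.com -> 10.0.0.5 (expiry=42+2=44). clock=42
Op 11: tick 12 -> clock=54. purged={d.com}
Op 12: tick 3 -> clock=57.
Op 13: tick 12 -> clock=69.
Op 14: insert a.com -> 10.0.0.2 (expiry=69+1=70). clock=69
Op 15: insert d.com -> 10.0.0.2 (expiry=69+13=82). clock=69
Op 16: tick 6 -> clock=75. purged={a.com}
Op 17: insert b.com -> 10.0.0.1 (expiry=75+9=84). clock=75
lookup a.com: not in cache (expired or never inserted)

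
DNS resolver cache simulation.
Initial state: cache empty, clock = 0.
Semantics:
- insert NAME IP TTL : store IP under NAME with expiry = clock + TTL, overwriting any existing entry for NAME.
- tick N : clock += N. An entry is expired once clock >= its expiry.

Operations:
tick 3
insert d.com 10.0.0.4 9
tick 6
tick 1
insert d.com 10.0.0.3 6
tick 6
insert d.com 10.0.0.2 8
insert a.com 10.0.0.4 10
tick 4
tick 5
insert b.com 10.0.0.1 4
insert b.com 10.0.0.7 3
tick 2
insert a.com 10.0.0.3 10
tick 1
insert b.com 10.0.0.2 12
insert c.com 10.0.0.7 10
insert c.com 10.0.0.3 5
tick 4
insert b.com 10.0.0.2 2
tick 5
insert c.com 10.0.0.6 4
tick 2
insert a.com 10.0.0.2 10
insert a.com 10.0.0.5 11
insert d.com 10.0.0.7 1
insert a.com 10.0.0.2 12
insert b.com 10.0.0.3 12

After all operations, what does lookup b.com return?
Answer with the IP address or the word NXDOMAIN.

Answer: 10.0.0.3

Derivation:
Op 1: tick 3 -> clock=3.
Op 2: insert d.com -> 10.0.0.4 (expiry=3+9=12). clock=3
Op 3: tick 6 -> clock=9.
Op 4: tick 1 -> clock=10.
Op 5: insert d.com -> 10.0.0.3 (expiry=10+6=16). clock=10
Op 6: tick 6 -> clock=16. purged={d.com}
Op 7: insert d.com -> 10.0.0.2 (expiry=16+8=24). clock=16
Op 8: insert a.com -> 10.0.0.4 (expiry=16+10=26). clock=16
Op 9: tick 4 -> clock=20.
Op 10: tick 5 -> clock=25. purged={d.com}
Op 11: insert b.com -> 10.0.0.1 (expiry=25+4=29). clock=25
Op 12: insert b.com -> 10.0.0.7 (expiry=25+3=28). clock=25
Op 13: tick 2 -> clock=27. purged={a.com}
Op 14: insert a.com -> 10.0.0.3 (expiry=27+10=37). clock=27
Op 15: tick 1 -> clock=28. purged={b.com}
Op 16: insert b.com -> 10.0.0.2 (expiry=28+12=40). clock=28
Op 17: insert c.com -> 10.0.0.7 (expiry=28+10=38). clock=28
Op 18: insert c.com -> 10.0.0.3 (expiry=28+5=33). clock=28
Op 19: tick 4 -> clock=32.
Op 20: insert b.com -> 10.0.0.2 (expiry=32+2=34). clock=32
Op 21: tick 5 -> clock=37. purged={a.com,b.com,c.com}
Op 22: insert c.com -> 10.0.0.6 (expiry=37+4=41). clock=37
Op 23: tick 2 -> clock=39.
Op 24: insert a.com -> 10.0.0.2 (expiry=39+10=49). clock=39
Op 25: insert a.com -> 10.0.0.5 (expiry=39+11=50). clock=39
Op 26: insert d.com -> 10.0.0.7 (expiry=39+1=40). clock=39
Op 27: insert a.com -> 10.0.0.2 (expiry=39+12=51). clock=39
Op 28: insert b.com -> 10.0.0.3 (expiry=39+12=51). clock=39
lookup b.com: present, ip=10.0.0.3 expiry=51 > clock=39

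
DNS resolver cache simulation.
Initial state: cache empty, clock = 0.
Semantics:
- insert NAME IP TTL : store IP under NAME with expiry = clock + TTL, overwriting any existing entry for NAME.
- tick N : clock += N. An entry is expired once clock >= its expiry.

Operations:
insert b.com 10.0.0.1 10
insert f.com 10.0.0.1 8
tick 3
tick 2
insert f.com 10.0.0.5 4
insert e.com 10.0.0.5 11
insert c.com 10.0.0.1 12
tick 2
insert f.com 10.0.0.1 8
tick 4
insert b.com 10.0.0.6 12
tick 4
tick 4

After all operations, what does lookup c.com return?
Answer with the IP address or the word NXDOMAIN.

Answer: NXDOMAIN

Derivation:
Op 1: insert b.com -> 10.0.0.1 (expiry=0+10=10). clock=0
Op 2: insert f.com -> 10.0.0.1 (expiry=0+8=8). clock=0
Op 3: tick 3 -> clock=3.
Op 4: tick 2 -> clock=5.
Op 5: insert f.com -> 10.0.0.5 (expiry=5+4=9). clock=5
Op 6: insert e.com -> 10.0.0.5 (expiry=5+11=16). clock=5
Op 7: insert c.com -> 10.0.0.1 (expiry=5+12=17). clock=5
Op 8: tick 2 -> clock=7.
Op 9: insert f.com -> 10.0.0.1 (expiry=7+8=15). clock=7
Op 10: tick 4 -> clock=11. purged={b.com}
Op 11: insert b.com -> 10.0.0.6 (expiry=11+12=23). clock=11
Op 12: tick 4 -> clock=15. purged={f.com}
Op 13: tick 4 -> clock=19. purged={c.com,e.com}
lookup c.com: not in cache (expired or never inserted)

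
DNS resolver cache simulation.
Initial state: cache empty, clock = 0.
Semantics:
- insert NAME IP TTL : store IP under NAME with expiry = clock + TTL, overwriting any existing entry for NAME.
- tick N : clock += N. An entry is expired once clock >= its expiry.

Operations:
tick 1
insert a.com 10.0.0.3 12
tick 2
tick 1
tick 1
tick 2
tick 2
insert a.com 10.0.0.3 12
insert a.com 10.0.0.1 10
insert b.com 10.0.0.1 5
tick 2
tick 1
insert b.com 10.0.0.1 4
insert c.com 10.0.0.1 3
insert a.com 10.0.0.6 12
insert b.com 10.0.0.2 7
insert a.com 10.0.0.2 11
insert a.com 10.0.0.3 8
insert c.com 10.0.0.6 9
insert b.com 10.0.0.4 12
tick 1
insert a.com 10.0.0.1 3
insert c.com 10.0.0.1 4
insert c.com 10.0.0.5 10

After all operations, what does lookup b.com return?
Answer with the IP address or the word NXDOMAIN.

Op 1: tick 1 -> clock=1.
Op 2: insert a.com -> 10.0.0.3 (expiry=1+12=13). clock=1
Op 3: tick 2 -> clock=3.
Op 4: tick 1 -> clock=4.
Op 5: tick 1 -> clock=5.
Op 6: tick 2 -> clock=7.
Op 7: tick 2 -> clock=9.
Op 8: insert a.com -> 10.0.0.3 (expiry=9+12=21). clock=9
Op 9: insert a.com -> 10.0.0.1 (expiry=9+10=19). clock=9
Op 10: insert b.com -> 10.0.0.1 (expiry=9+5=14). clock=9
Op 11: tick 2 -> clock=11.
Op 12: tick 1 -> clock=12.
Op 13: insert b.com -> 10.0.0.1 (expiry=12+4=16). clock=12
Op 14: insert c.com -> 10.0.0.1 (expiry=12+3=15). clock=12
Op 15: insert a.com -> 10.0.0.6 (expiry=12+12=24). clock=12
Op 16: insert b.com -> 10.0.0.2 (expiry=12+7=19). clock=12
Op 17: insert a.com -> 10.0.0.2 (expiry=12+11=23). clock=12
Op 18: insert a.com -> 10.0.0.3 (expiry=12+8=20). clock=12
Op 19: insert c.com -> 10.0.0.6 (expiry=12+9=21). clock=12
Op 20: insert b.com -> 10.0.0.4 (expiry=12+12=24). clock=12
Op 21: tick 1 -> clock=13.
Op 22: insert a.com -> 10.0.0.1 (expiry=13+3=16). clock=13
Op 23: insert c.com -> 10.0.0.1 (expiry=13+4=17). clock=13
Op 24: insert c.com -> 10.0.0.5 (expiry=13+10=23). clock=13
lookup b.com: present, ip=10.0.0.4 expiry=24 > clock=13

Answer: 10.0.0.4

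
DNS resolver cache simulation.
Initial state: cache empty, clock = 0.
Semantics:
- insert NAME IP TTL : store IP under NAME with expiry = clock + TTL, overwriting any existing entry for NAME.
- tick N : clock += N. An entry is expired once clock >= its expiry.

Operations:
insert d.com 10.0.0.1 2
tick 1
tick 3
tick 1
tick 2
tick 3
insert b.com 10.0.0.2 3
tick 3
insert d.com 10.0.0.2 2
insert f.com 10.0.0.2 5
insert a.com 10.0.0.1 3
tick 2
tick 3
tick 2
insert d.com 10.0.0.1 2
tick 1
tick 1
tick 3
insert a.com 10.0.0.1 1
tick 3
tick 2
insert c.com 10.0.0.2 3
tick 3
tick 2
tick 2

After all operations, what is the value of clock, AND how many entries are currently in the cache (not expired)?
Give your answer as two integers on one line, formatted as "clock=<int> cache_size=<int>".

Op 1: insert d.com -> 10.0.0.1 (expiry=0+2=2). clock=0
Op 2: tick 1 -> clock=1.
Op 3: tick 3 -> clock=4. purged={d.com}
Op 4: tick 1 -> clock=5.
Op 5: tick 2 -> clock=7.
Op 6: tick 3 -> clock=10.
Op 7: insert b.com -> 10.0.0.2 (expiry=10+3=13). clock=10
Op 8: tick 3 -> clock=13. purged={b.com}
Op 9: insert d.com -> 10.0.0.2 (expiry=13+2=15). clock=13
Op 10: insert f.com -> 10.0.0.2 (expiry=13+5=18). clock=13
Op 11: insert a.com -> 10.0.0.1 (expiry=13+3=16). clock=13
Op 12: tick 2 -> clock=15. purged={d.com}
Op 13: tick 3 -> clock=18. purged={a.com,f.com}
Op 14: tick 2 -> clock=20.
Op 15: insert d.com -> 10.0.0.1 (expiry=20+2=22). clock=20
Op 16: tick 1 -> clock=21.
Op 17: tick 1 -> clock=22. purged={d.com}
Op 18: tick 3 -> clock=25.
Op 19: insert a.com -> 10.0.0.1 (expiry=25+1=26). clock=25
Op 20: tick 3 -> clock=28. purged={a.com}
Op 21: tick 2 -> clock=30.
Op 22: insert c.com -> 10.0.0.2 (expiry=30+3=33). clock=30
Op 23: tick 3 -> clock=33. purged={c.com}
Op 24: tick 2 -> clock=35.
Op 25: tick 2 -> clock=37.
Final clock = 37
Final cache (unexpired): {} -> size=0

Answer: clock=37 cache_size=0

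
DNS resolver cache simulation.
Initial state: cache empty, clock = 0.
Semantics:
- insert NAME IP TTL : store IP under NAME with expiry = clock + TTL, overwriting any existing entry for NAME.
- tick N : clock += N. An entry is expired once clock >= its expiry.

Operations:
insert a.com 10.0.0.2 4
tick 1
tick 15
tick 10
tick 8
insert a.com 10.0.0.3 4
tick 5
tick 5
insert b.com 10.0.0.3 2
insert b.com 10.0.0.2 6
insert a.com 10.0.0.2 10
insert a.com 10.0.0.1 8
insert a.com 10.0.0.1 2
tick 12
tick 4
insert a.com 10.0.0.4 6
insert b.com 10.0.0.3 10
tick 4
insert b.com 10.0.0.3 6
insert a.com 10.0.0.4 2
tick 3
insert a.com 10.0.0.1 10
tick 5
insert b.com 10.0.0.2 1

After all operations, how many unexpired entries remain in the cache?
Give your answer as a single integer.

Answer: 2

Derivation:
Op 1: insert a.com -> 10.0.0.2 (expiry=0+4=4). clock=0
Op 2: tick 1 -> clock=1.
Op 3: tick 15 -> clock=16. purged={a.com}
Op 4: tick 10 -> clock=26.
Op 5: tick 8 -> clock=34.
Op 6: insert a.com -> 10.0.0.3 (expiry=34+4=38). clock=34
Op 7: tick 5 -> clock=39. purged={a.com}
Op 8: tick 5 -> clock=44.
Op 9: insert b.com -> 10.0.0.3 (expiry=44+2=46). clock=44
Op 10: insert b.com -> 10.0.0.2 (expiry=44+6=50). clock=44
Op 11: insert a.com -> 10.0.0.2 (expiry=44+10=54). clock=44
Op 12: insert a.com -> 10.0.0.1 (expiry=44+8=52). clock=44
Op 13: insert a.com -> 10.0.0.1 (expiry=44+2=46). clock=44
Op 14: tick 12 -> clock=56. purged={a.com,b.com}
Op 15: tick 4 -> clock=60.
Op 16: insert a.com -> 10.0.0.4 (expiry=60+6=66). clock=60
Op 17: insert b.com -> 10.0.0.3 (expiry=60+10=70). clock=60
Op 18: tick 4 -> clock=64.
Op 19: insert b.com -> 10.0.0.3 (expiry=64+6=70). clock=64
Op 20: insert a.com -> 10.0.0.4 (expiry=64+2=66). clock=64
Op 21: tick 3 -> clock=67. purged={a.com}
Op 22: insert a.com -> 10.0.0.1 (expiry=67+10=77). clock=67
Op 23: tick 5 -> clock=72. purged={b.com}
Op 24: insert b.com -> 10.0.0.2 (expiry=72+1=73). clock=72
Final cache (unexpired): {a.com,b.com} -> size=2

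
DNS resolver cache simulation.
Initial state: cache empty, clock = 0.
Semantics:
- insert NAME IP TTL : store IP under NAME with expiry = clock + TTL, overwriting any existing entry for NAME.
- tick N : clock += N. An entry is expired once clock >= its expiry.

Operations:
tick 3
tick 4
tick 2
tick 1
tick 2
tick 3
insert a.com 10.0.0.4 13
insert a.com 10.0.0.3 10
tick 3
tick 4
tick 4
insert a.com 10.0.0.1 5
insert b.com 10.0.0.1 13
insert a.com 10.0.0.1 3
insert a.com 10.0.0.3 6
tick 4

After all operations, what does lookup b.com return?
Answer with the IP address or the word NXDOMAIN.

Answer: 10.0.0.1

Derivation:
Op 1: tick 3 -> clock=3.
Op 2: tick 4 -> clock=7.
Op 3: tick 2 -> clock=9.
Op 4: tick 1 -> clock=10.
Op 5: tick 2 -> clock=12.
Op 6: tick 3 -> clock=15.
Op 7: insert a.com -> 10.0.0.4 (expiry=15+13=28). clock=15
Op 8: insert a.com -> 10.0.0.3 (expiry=15+10=25). clock=15
Op 9: tick 3 -> clock=18.
Op 10: tick 4 -> clock=22.
Op 11: tick 4 -> clock=26. purged={a.com}
Op 12: insert a.com -> 10.0.0.1 (expiry=26+5=31). clock=26
Op 13: insert b.com -> 10.0.0.1 (expiry=26+13=39). clock=26
Op 14: insert a.com -> 10.0.0.1 (expiry=26+3=29). clock=26
Op 15: insert a.com -> 10.0.0.3 (expiry=26+6=32). clock=26
Op 16: tick 4 -> clock=30.
lookup b.com: present, ip=10.0.0.1 expiry=39 > clock=30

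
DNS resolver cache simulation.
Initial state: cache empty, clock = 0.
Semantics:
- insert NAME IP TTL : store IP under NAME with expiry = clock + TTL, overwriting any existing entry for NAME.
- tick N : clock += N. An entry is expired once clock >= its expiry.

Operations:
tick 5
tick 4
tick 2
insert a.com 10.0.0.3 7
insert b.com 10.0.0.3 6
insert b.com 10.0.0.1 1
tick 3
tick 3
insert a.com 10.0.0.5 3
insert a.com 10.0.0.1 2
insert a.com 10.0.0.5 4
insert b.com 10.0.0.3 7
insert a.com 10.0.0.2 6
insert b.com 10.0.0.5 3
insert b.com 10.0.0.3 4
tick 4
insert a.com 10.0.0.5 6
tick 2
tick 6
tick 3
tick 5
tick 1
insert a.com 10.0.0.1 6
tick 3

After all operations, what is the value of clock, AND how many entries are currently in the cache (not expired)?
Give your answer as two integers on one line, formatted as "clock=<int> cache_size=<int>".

Answer: clock=41 cache_size=1

Derivation:
Op 1: tick 5 -> clock=5.
Op 2: tick 4 -> clock=9.
Op 3: tick 2 -> clock=11.
Op 4: insert a.com -> 10.0.0.3 (expiry=11+7=18). clock=11
Op 5: insert b.com -> 10.0.0.3 (expiry=11+6=17). clock=11
Op 6: insert b.com -> 10.0.0.1 (expiry=11+1=12). clock=11
Op 7: tick 3 -> clock=14. purged={b.com}
Op 8: tick 3 -> clock=17.
Op 9: insert a.com -> 10.0.0.5 (expiry=17+3=20). clock=17
Op 10: insert a.com -> 10.0.0.1 (expiry=17+2=19). clock=17
Op 11: insert a.com -> 10.0.0.5 (expiry=17+4=21). clock=17
Op 12: insert b.com -> 10.0.0.3 (expiry=17+7=24). clock=17
Op 13: insert a.com -> 10.0.0.2 (expiry=17+6=23). clock=17
Op 14: insert b.com -> 10.0.0.5 (expiry=17+3=20). clock=17
Op 15: insert b.com -> 10.0.0.3 (expiry=17+4=21). clock=17
Op 16: tick 4 -> clock=21. purged={b.com}
Op 17: insert a.com -> 10.0.0.5 (expiry=21+6=27). clock=21
Op 18: tick 2 -> clock=23.
Op 19: tick 6 -> clock=29. purged={a.com}
Op 20: tick 3 -> clock=32.
Op 21: tick 5 -> clock=37.
Op 22: tick 1 -> clock=38.
Op 23: insert a.com -> 10.0.0.1 (expiry=38+6=44). clock=38
Op 24: tick 3 -> clock=41.
Final clock = 41
Final cache (unexpired): {a.com} -> size=1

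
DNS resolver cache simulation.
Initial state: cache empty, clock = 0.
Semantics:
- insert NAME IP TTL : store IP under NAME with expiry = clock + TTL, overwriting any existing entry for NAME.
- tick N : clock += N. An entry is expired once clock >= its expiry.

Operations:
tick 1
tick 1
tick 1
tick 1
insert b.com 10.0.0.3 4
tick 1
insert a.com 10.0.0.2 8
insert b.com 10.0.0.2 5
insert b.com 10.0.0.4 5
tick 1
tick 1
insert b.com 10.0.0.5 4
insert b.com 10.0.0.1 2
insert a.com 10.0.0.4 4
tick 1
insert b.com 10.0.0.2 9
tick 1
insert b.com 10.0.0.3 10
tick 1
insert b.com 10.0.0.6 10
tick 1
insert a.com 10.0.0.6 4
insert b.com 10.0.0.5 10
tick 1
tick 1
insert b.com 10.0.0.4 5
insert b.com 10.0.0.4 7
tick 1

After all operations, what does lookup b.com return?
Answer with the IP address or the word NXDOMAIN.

Op 1: tick 1 -> clock=1.
Op 2: tick 1 -> clock=2.
Op 3: tick 1 -> clock=3.
Op 4: tick 1 -> clock=4.
Op 5: insert b.com -> 10.0.0.3 (expiry=4+4=8). clock=4
Op 6: tick 1 -> clock=5.
Op 7: insert a.com -> 10.0.0.2 (expiry=5+8=13). clock=5
Op 8: insert b.com -> 10.0.0.2 (expiry=5+5=10). clock=5
Op 9: insert b.com -> 10.0.0.4 (expiry=5+5=10). clock=5
Op 10: tick 1 -> clock=6.
Op 11: tick 1 -> clock=7.
Op 12: insert b.com -> 10.0.0.5 (expiry=7+4=11). clock=7
Op 13: insert b.com -> 10.0.0.1 (expiry=7+2=9). clock=7
Op 14: insert a.com -> 10.0.0.4 (expiry=7+4=11). clock=7
Op 15: tick 1 -> clock=8.
Op 16: insert b.com -> 10.0.0.2 (expiry=8+9=17). clock=8
Op 17: tick 1 -> clock=9.
Op 18: insert b.com -> 10.0.0.3 (expiry=9+10=19). clock=9
Op 19: tick 1 -> clock=10.
Op 20: insert b.com -> 10.0.0.6 (expiry=10+10=20). clock=10
Op 21: tick 1 -> clock=11. purged={a.com}
Op 22: insert a.com -> 10.0.0.6 (expiry=11+4=15). clock=11
Op 23: insert b.com -> 10.0.0.5 (expiry=11+10=21). clock=11
Op 24: tick 1 -> clock=12.
Op 25: tick 1 -> clock=13.
Op 26: insert b.com -> 10.0.0.4 (expiry=13+5=18). clock=13
Op 27: insert b.com -> 10.0.0.4 (expiry=13+7=20). clock=13
Op 28: tick 1 -> clock=14.
lookup b.com: present, ip=10.0.0.4 expiry=20 > clock=14

Answer: 10.0.0.4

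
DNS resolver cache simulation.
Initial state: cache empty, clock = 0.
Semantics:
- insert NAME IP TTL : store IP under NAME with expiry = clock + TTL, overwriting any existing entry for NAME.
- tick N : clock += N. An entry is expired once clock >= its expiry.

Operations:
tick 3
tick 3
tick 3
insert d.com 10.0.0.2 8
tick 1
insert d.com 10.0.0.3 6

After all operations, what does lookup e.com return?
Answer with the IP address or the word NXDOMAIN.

Answer: NXDOMAIN

Derivation:
Op 1: tick 3 -> clock=3.
Op 2: tick 3 -> clock=6.
Op 3: tick 3 -> clock=9.
Op 4: insert d.com -> 10.0.0.2 (expiry=9+8=17). clock=9
Op 5: tick 1 -> clock=10.
Op 6: insert d.com -> 10.0.0.3 (expiry=10+6=16). clock=10
lookup e.com: not in cache (expired or never inserted)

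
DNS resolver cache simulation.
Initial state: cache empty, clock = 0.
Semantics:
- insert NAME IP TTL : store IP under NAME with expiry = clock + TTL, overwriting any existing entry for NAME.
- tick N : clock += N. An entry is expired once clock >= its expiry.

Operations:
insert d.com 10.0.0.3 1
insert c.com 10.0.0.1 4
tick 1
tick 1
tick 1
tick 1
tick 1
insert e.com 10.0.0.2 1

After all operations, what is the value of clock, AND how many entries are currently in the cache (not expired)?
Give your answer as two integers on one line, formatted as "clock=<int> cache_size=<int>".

Op 1: insert d.com -> 10.0.0.3 (expiry=0+1=1). clock=0
Op 2: insert c.com -> 10.0.0.1 (expiry=0+4=4). clock=0
Op 3: tick 1 -> clock=1. purged={d.com}
Op 4: tick 1 -> clock=2.
Op 5: tick 1 -> clock=3.
Op 6: tick 1 -> clock=4. purged={c.com}
Op 7: tick 1 -> clock=5.
Op 8: insert e.com -> 10.0.0.2 (expiry=5+1=6). clock=5
Final clock = 5
Final cache (unexpired): {e.com} -> size=1

Answer: clock=5 cache_size=1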